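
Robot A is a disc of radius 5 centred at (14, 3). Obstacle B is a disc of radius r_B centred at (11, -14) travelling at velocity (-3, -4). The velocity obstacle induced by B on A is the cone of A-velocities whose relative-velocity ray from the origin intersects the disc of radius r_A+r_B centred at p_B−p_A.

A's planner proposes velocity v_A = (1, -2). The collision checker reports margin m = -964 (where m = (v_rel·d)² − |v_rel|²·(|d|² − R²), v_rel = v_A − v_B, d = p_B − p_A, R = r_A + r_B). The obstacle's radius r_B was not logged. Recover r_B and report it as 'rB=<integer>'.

m = -964
d = (-3, -17);  v_rel = (4, 2),  |v_rel|² = 20
v_rel×d = (4)·(-17) − (2)·(-3) = -62
since m = R²·20 − (-62)²:  R² = (3844 + -964) / 20 = 144
R = √144 = 12  ⇒  r_B = 12 − 5 = 7

rB=7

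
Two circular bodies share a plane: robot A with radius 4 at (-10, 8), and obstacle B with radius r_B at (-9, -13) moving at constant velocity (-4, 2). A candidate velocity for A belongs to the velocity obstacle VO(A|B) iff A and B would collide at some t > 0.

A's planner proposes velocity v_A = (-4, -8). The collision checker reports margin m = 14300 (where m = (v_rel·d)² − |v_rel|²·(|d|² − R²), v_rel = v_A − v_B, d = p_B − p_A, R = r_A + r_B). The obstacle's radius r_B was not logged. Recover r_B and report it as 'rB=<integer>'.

m = 14300
d = (1, -21);  v_rel = (0, -10),  |v_rel|² = 100
v_rel×d = (0)·(-21) − (-10)·(1) = 10
since m = R²·100 − 10²:  R² = (100 + 14300) / 100 = 144
R = √144 = 12  ⇒  r_B = 12 − 4 = 8

rB=8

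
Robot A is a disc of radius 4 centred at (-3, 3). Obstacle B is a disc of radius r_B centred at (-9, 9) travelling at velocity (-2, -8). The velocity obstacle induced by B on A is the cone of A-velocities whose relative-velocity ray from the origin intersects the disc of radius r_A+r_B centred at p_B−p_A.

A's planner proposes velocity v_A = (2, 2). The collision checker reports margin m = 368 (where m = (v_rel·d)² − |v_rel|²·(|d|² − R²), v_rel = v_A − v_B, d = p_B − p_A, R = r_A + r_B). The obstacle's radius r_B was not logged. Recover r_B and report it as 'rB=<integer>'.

m = 368
d = (-6, 6);  v_rel = (4, 10),  |v_rel|² = 116
v_rel×d = (4)·(6) − (10)·(-6) = 84
since m = R²·116 − 84²:  R² = (7056 + 368) / 116 = 64
R = √64 = 8  ⇒  r_B = 8 − 4 = 4

rB=4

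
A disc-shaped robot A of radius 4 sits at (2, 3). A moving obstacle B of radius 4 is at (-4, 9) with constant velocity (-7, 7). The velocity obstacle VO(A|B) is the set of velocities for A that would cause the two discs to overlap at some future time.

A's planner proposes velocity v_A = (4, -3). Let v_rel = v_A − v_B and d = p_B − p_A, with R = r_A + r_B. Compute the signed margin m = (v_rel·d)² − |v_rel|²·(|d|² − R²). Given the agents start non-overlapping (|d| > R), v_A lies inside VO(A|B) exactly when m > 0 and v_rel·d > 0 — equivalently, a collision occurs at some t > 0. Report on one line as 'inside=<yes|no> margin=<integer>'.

d = (-6, 6),  |d|² = 72;  R = 4+4 = 8,  c = 72−8² = 8
v_rel = (11, -10),  |v_rel|² = 221;  v_rel·d = (11)·(-6) + (-10)·(6) = -126
221·t² + 252·t + 8 = 0  ⇒  m = (-126)² − 221·8 = 14108
m = 14108 > 0,  v_rel·d = -126 < 0  ⇒  outside

inside=no margin=14108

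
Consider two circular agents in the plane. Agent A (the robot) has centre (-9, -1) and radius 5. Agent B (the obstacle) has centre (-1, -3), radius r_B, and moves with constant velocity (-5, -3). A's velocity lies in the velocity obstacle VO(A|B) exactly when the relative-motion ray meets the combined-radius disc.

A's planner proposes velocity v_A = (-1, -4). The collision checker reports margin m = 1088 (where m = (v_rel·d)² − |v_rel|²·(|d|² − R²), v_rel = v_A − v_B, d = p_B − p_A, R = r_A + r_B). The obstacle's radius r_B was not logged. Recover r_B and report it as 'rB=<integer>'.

m = 1088
d = (8, -2);  v_rel = (4, -1),  |v_rel|² = 17
v_rel×d = (4)·(-2) − (-1)·(8) = 0
since m = R²·17 − 0²:  R² = (0 + 1088) / 17 = 64
R = √64 = 8  ⇒  r_B = 8 − 5 = 3

rB=3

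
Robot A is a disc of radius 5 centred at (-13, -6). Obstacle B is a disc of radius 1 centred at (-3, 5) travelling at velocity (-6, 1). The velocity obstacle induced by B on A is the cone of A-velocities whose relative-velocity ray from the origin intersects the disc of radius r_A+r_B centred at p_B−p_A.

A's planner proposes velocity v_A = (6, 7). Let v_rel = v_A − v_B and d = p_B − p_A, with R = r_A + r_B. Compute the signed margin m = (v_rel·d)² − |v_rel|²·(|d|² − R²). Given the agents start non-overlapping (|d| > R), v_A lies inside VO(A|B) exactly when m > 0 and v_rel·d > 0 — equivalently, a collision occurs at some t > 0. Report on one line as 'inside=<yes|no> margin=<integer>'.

d = (10, 11),  |d|² = 221;  R = 5+1 = 6,  c = 221−6² = 185
v_rel = (12, 6),  |v_rel|² = 180;  v_rel·d = (12)·(10) + (6)·(11) = 186
180·t² − 372·t + 185 = 0  ⇒  m = 186² − 180·185 = 1296
m = 1296 > 0,  v_rel·d = 186 > 0  ⇒  inside

inside=yes margin=1296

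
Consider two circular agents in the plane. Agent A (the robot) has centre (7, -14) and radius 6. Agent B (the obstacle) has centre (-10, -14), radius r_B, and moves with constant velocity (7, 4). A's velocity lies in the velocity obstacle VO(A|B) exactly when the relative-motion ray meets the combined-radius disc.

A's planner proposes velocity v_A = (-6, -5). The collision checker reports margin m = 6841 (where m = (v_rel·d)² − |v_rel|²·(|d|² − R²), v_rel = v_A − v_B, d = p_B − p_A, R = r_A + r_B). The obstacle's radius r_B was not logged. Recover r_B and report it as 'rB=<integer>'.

m = 6841
d = (-17, 0);  v_rel = (-13, -9),  |v_rel|² = 250
v_rel×d = (-13)·(0) − (-9)·(-17) = -153
since m = R²·250 − (-153)²:  R² = (23409 + 6841) / 250 = 121
R = √121 = 11  ⇒  r_B = 11 − 6 = 5

rB=5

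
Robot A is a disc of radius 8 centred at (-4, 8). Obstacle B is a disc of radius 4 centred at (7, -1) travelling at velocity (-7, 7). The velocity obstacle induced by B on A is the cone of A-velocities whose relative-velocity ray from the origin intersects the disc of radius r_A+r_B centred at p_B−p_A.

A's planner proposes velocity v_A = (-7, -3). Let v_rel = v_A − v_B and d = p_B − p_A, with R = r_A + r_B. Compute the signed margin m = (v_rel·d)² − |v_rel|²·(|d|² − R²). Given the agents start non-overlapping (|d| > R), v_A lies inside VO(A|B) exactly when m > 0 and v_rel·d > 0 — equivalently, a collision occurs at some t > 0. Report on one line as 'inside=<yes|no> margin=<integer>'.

d = (11, -9),  |d|² = 202;  R = 8+4 = 12,  c = 202−12² = 58
v_rel = (0, -10),  |v_rel|² = 100;  v_rel·d = (0)·(11) + (-10)·(-9) = 90
100·t² − 180·t + 58 = 0  ⇒  m = 90² − 100·58 = 2300
m = 2300 > 0,  v_rel·d = 90 > 0  ⇒  inside

inside=yes margin=2300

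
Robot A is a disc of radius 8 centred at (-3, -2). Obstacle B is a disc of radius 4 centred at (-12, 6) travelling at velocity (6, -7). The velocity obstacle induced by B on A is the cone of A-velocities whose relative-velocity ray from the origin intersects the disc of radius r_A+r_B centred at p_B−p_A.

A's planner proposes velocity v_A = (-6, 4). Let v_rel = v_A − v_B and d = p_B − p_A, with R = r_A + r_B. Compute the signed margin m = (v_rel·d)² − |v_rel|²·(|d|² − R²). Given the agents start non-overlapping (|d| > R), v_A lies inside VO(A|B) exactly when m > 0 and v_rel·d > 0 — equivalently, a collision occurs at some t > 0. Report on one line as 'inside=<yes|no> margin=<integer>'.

d = (-9, 8),  |d|² = 145;  R = 8+4 = 12,  c = 145−12² = 1
v_rel = (-12, 11),  |v_rel|² = 265;  v_rel·d = (-12)·(-9) + (11)·(8) = 196
265·t² − 392·t + 1 = 0  ⇒  m = 196² − 265·1 = 38151
m = 38151 > 0,  v_rel·d = 196 > 0  ⇒  inside

inside=yes margin=38151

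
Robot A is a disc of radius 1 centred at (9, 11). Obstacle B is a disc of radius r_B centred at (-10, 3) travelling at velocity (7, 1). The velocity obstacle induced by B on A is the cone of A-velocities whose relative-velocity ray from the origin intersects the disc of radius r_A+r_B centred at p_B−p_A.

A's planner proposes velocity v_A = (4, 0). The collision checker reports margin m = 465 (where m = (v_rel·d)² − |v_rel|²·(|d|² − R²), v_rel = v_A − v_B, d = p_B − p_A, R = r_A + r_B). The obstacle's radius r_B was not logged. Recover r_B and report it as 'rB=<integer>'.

m = 465
d = (-19, -8);  v_rel = (-3, -1),  |v_rel|² = 10
v_rel×d = (-3)·(-8) − (-1)·(-19) = 5
since m = R²·10 − 5²:  R² = (25 + 465) / 10 = 49
R = √49 = 7  ⇒  r_B = 7 − 1 = 6

rB=6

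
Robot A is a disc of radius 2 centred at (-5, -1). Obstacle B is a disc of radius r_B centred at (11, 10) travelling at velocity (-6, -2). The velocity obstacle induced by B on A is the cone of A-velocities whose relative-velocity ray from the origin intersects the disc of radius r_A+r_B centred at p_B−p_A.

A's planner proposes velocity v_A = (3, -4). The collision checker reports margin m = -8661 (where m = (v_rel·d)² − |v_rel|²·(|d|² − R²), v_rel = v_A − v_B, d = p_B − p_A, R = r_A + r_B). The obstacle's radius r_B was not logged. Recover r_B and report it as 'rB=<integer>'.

m = -8661
d = (16, 11);  v_rel = (9, -2),  |v_rel|² = 85
v_rel×d = (9)·(11) − (-2)·(16) = 131
since m = R²·85 − 131²:  R² = (17161 + -8661) / 85 = 100
R = √100 = 10  ⇒  r_B = 10 − 2 = 8

rB=8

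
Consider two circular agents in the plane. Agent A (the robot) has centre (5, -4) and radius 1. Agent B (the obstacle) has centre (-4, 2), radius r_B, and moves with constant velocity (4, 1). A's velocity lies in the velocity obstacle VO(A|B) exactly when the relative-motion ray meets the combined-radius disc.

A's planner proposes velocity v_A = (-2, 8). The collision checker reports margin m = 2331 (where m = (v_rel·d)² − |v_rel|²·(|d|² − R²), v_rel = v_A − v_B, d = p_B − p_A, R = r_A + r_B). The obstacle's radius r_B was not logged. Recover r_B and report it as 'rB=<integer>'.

m = 2331
d = (-9, 6);  v_rel = (-6, 7),  |v_rel|² = 85
v_rel×d = (-6)·(6) − (7)·(-9) = 27
since m = R²·85 − 27²:  R² = (729 + 2331) / 85 = 36
R = √36 = 6  ⇒  r_B = 6 − 1 = 5

rB=5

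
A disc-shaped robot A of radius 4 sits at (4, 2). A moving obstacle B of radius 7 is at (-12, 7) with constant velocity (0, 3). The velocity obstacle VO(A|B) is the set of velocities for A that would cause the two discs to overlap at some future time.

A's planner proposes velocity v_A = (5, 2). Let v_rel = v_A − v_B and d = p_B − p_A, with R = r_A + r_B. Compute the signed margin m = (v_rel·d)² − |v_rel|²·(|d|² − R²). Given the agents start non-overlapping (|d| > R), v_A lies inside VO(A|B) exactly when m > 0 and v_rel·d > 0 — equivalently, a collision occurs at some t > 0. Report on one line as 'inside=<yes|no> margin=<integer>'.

d = (-16, 5),  |d|² = 281;  R = 4+7 = 11,  c = 281−11² = 160
v_rel = (5, -1),  |v_rel|² = 26;  v_rel·d = (5)·(-16) + (-1)·(5) = -85
26·t² + 170·t + 160 = 0  ⇒  m = (-85)² − 26·160 = 3065
m = 3065 > 0,  v_rel·d = -85 < 0  ⇒  outside

inside=no margin=3065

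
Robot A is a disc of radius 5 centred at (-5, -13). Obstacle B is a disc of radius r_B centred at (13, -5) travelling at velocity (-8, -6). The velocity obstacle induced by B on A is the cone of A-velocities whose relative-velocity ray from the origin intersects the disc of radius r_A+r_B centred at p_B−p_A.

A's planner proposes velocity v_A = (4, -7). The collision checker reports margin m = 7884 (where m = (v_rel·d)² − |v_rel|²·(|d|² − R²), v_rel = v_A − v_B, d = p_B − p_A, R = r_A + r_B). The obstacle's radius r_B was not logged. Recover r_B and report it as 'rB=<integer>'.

m = 7884
d = (18, 8);  v_rel = (12, -1),  |v_rel|² = 145
v_rel×d = (12)·(8) − (-1)·(18) = 114
since m = R²·145 − 114²:  R² = (12996 + 7884) / 145 = 144
R = √144 = 12  ⇒  r_B = 12 − 5 = 7

rB=7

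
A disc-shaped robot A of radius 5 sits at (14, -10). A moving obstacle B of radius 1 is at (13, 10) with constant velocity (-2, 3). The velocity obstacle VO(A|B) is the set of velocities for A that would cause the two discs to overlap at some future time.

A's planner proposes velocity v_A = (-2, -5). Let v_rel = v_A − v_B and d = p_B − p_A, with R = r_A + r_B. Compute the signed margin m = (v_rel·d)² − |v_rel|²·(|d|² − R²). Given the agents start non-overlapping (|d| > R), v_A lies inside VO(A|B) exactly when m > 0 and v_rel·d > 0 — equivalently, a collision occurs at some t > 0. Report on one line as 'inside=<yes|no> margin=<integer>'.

d = (-1, 20),  |d|² = 401;  R = 5+1 = 6,  c = 401−6² = 365
v_rel = (0, -8),  |v_rel|² = 64;  v_rel·d = (0)·(-1) + (-8)·(20) = -160
64·t² + 320·t + 365 = 0  ⇒  m = (-160)² − 64·365 = 2240
m = 2240 > 0,  v_rel·d = -160 < 0  ⇒  outside

inside=no margin=2240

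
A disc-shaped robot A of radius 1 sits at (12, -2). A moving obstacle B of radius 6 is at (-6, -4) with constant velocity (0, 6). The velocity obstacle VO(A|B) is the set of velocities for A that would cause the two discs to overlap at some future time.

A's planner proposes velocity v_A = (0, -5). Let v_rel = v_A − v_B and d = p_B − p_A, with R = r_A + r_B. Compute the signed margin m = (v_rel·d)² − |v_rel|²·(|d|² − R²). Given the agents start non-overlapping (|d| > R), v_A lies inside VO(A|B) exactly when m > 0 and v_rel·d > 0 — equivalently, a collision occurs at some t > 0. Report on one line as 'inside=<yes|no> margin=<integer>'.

d = (-18, -2),  |d|² = 328;  R = 1+6 = 7,  c = 328−7² = 279
v_rel = (0, -11),  |v_rel|² = 121;  v_rel·d = (0)·(-18) + (-11)·(-2) = 22
121·t² − 44·t + 279 = 0  ⇒  m = 22² − 121·279 = -33275
m = -33275 < 0,  v_rel·d = 22 > 0  ⇒  outside

inside=no margin=-33275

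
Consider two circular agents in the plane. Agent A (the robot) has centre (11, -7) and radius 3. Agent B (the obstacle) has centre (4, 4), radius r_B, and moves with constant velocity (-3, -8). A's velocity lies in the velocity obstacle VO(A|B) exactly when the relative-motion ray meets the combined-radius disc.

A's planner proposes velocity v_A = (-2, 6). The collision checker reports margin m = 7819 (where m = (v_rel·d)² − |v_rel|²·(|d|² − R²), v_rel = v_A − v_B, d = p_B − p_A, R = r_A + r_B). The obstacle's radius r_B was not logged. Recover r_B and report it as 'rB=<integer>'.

m = 7819
d = (-7, 11);  v_rel = (1, 14),  |v_rel|² = 197
v_rel×d = (1)·(11) − (14)·(-7) = 109
since m = R²·197 − 109²:  R² = (11881 + 7819) / 197 = 100
R = √100 = 10  ⇒  r_B = 10 − 3 = 7

rB=7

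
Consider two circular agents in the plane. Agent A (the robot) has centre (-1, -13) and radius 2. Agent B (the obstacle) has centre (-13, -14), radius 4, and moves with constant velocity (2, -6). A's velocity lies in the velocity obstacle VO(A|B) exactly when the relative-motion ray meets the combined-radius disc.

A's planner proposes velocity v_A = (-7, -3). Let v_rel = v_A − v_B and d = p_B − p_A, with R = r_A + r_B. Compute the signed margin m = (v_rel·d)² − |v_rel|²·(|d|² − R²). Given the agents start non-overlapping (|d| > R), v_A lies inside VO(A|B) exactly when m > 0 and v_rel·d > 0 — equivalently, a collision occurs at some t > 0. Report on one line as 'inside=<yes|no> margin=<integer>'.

d = (-12, -1),  |d|² = 145;  R = 2+4 = 6,  c = 145−6² = 109
v_rel = (-9, 3),  |v_rel|² = 90;  v_rel·d = (-9)·(-12) + (3)·(-1) = 105
90·t² − 210·t + 109 = 0  ⇒  m = 105² − 90·109 = 1215
m = 1215 > 0,  v_rel·d = 105 > 0  ⇒  inside

inside=yes margin=1215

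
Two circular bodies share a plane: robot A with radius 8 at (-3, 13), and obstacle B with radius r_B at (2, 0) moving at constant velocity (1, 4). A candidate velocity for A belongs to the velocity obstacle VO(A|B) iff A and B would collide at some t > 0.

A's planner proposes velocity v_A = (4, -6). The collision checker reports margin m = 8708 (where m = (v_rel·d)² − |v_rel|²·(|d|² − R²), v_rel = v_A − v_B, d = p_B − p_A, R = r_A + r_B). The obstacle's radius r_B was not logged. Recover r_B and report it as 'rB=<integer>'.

m = 8708
d = (5, -13);  v_rel = (3, -10),  |v_rel|² = 109
v_rel×d = (3)·(-13) − (-10)·(5) = 11
since m = R²·109 − 11²:  R² = (121 + 8708) / 109 = 81
R = √81 = 9  ⇒  r_B = 9 − 8 = 1

rB=1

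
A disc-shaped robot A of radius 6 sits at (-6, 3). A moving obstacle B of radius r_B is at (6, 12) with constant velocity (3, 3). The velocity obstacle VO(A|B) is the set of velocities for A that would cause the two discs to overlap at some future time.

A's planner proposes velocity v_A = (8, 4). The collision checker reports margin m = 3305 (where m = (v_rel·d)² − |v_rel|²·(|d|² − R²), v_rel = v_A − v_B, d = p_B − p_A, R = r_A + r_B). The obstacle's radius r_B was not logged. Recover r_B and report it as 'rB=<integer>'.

m = 3305
d = (12, 9);  v_rel = (5, 1),  |v_rel|² = 26
v_rel×d = (5)·(9) − (1)·(12) = 33
since m = R²·26 − 33²:  R² = (1089 + 3305) / 26 = 169
R = √169 = 13  ⇒  r_B = 13 − 6 = 7

rB=7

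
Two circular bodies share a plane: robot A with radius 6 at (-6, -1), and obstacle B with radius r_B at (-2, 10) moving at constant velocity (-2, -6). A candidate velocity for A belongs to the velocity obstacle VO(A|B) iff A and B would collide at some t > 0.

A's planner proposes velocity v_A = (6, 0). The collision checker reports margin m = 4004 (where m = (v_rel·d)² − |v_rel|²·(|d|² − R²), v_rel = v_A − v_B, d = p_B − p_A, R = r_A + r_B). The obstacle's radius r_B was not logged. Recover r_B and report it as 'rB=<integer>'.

m = 4004
d = (4, 11);  v_rel = (8, 6),  |v_rel|² = 100
v_rel×d = (8)·(11) − (6)·(4) = 64
since m = R²·100 − 64²:  R² = (4096 + 4004) / 100 = 81
R = √81 = 9  ⇒  r_B = 9 − 6 = 3

rB=3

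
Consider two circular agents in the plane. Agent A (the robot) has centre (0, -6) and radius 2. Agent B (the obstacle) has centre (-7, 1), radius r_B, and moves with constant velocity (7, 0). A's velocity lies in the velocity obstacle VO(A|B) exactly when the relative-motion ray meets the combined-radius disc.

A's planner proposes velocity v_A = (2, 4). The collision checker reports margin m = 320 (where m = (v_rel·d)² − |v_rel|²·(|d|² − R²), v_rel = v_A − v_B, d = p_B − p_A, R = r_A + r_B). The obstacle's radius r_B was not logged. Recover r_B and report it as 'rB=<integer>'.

m = 320
d = (-7, 7);  v_rel = (-5, 4),  |v_rel|² = 41
v_rel×d = (-5)·(7) − (4)·(-7) = -7
since m = R²·41 − (-7)²:  R² = (49 + 320) / 41 = 9
R = √9 = 3  ⇒  r_B = 3 − 2 = 1

rB=1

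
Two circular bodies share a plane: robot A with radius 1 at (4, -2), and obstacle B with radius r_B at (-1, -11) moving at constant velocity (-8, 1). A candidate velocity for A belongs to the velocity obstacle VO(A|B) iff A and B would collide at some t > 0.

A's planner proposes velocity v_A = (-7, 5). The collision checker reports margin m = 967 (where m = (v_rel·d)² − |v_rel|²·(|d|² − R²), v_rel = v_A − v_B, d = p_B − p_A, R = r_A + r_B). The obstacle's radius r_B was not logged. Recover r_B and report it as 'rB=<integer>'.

m = 967
d = (-5, -9);  v_rel = (1, 4),  |v_rel|² = 17
v_rel×d = (1)·(-9) − (4)·(-5) = 11
since m = R²·17 − 11²:  R² = (121 + 967) / 17 = 64
R = √64 = 8  ⇒  r_B = 8 − 1 = 7

rB=7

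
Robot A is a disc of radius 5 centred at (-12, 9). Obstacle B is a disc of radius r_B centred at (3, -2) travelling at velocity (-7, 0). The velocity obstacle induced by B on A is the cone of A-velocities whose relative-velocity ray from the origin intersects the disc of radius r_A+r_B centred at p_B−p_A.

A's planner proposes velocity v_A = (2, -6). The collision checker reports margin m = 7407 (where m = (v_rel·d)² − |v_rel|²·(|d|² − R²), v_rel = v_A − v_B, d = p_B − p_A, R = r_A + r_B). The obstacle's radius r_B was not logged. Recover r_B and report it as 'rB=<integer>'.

m = 7407
d = (15, -11);  v_rel = (9, -6),  |v_rel|² = 117
v_rel×d = (9)·(-11) − (-6)·(15) = -9
since m = R²·117 − (-9)²:  R² = (81 + 7407) / 117 = 64
R = √64 = 8  ⇒  r_B = 8 − 5 = 3

rB=3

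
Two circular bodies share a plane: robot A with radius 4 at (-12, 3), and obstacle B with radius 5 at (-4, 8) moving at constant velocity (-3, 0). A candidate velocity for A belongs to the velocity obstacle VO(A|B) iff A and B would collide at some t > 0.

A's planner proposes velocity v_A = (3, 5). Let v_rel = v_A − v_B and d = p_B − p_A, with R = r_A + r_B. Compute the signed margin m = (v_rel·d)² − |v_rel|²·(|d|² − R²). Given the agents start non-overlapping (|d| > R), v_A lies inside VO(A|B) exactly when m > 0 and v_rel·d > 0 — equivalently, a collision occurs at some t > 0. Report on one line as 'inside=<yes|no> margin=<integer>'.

d = (8, 5),  |d|² = 89;  R = 4+5 = 9,  c = 89−9² = 8
v_rel = (6, 5),  |v_rel|² = 61;  v_rel·d = (6)·(8) + (5)·(5) = 73
61·t² − 146·t + 8 = 0  ⇒  m = 73² − 61·8 = 4841
m = 4841 > 0,  v_rel·d = 73 > 0  ⇒  inside

inside=yes margin=4841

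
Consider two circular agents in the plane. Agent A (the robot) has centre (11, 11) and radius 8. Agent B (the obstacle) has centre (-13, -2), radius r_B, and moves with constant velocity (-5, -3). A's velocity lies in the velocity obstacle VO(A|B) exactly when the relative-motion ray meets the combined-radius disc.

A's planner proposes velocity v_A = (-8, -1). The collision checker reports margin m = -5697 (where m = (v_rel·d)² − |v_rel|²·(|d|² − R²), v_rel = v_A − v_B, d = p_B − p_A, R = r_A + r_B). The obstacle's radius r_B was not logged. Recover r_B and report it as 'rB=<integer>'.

m = -5697
d = (-24, -13);  v_rel = (-3, 2),  |v_rel|² = 13
v_rel×d = (-3)·(-13) − (2)·(-24) = 87
since m = R²·13 − 87²:  R² = (7569 + -5697) / 13 = 144
R = √144 = 12  ⇒  r_B = 12 − 8 = 4

rB=4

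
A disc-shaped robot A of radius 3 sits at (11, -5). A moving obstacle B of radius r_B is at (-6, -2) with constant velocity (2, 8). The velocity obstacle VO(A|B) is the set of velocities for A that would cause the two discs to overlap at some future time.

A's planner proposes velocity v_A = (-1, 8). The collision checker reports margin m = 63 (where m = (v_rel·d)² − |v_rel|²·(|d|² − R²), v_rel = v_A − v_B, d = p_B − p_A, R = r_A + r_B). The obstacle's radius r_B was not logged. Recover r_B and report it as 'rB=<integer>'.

m = 63
d = (-17, 3);  v_rel = (-3, 0),  |v_rel|² = 9
v_rel×d = (-3)·(3) − (0)·(-17) = -9
since m = R²·9 − (-9)²:  R² = (81 + 63) / 9 = 16
R = √16 = 4  ⇒  r_B = 4 − 3 = 1

rB=1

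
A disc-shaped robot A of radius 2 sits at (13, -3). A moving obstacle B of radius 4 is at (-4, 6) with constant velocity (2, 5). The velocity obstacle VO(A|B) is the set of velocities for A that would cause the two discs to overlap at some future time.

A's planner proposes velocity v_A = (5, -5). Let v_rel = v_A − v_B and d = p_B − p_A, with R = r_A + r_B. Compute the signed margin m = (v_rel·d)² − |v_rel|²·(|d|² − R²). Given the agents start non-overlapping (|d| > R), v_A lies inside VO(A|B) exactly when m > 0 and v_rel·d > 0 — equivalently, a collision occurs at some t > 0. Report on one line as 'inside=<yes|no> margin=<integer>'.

d = (-17, 9),  |d|² = 370;  R = 2+4 = 6,  c = 370−6² = 334
v_rel = (3, -10),  |v_rel|² = 109;  v_rel·d = (3)·(-17) + (-10)·(9) = -141
109·t² + 282·t + 334 = 0  ⇒  m = (-141)² − 109·334 = -16525
m = -16525 < 0,  v_rel·d = -141 < 0  ⇒  outside

inside=no margin=-16525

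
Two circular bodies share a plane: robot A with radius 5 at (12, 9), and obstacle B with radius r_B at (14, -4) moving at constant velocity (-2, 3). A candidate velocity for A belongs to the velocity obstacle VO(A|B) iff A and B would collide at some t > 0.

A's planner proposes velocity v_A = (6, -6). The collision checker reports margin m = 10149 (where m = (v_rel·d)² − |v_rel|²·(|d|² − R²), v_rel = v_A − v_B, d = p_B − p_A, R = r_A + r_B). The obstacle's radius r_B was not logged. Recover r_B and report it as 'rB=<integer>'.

m = 10149
d = (2, -13);  v_rel = (8, -9),  |v_rel|² = 145
v_rel×d = (8)·(-13) − (-9)·(2) = -86
since m = R²·145 − (-86)²:  R² = (7396 + 10149) / 145 = 121
R = √121 = 11  ⇒  r_B = 11 − 5 = 6

rB=6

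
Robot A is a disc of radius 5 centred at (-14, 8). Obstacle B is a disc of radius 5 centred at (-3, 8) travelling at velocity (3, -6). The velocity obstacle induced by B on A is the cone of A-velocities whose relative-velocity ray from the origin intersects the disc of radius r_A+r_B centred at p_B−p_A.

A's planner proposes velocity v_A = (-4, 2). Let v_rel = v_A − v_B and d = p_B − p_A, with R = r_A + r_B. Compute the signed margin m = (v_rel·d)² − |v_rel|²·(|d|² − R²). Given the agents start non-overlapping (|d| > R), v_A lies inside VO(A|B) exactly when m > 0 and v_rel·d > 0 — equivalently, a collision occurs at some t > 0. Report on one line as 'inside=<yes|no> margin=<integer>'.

d = (11, 0),  |d|² = 121;  R = 5+5 = 10,  c = 121−10² = 21
v_rel = (-7, 8),  |v_rel|² = 113;  v_rel·d = (-7)·(11) + (8)·(0) = -77
113·t² + 154·t + 21 = 0  ⇒  m = (-77)² − 113·21 = 3556
m = 3556 > 0,  v_rel·d = -77 < 0  ⇒  outside

inside=no margin=3556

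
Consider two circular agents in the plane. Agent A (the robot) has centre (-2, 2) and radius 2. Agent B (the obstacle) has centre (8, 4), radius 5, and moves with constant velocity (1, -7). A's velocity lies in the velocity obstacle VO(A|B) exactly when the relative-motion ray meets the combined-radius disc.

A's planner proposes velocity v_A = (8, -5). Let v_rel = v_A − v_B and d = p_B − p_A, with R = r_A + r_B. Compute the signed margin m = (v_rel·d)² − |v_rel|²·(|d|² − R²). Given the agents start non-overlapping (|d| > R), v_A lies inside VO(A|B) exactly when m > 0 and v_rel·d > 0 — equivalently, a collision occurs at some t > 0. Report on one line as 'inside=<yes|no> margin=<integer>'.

d = (10, 2),  |d|² = 104;  R = 2+5 = 7,  c = 104−7² = 55
v_rel = (7, 2),  |v_rel|² = 53;  v_rel·d = (7)·(10) + (2)·(2) = 74
53·t² − 148·t + 55 = 0  ⇒  m = 74² − 53·55 = 2561
m = 2561 > 0,  v_rel·d = 74 > 0  ⇒  inside

inside=yes margin=2561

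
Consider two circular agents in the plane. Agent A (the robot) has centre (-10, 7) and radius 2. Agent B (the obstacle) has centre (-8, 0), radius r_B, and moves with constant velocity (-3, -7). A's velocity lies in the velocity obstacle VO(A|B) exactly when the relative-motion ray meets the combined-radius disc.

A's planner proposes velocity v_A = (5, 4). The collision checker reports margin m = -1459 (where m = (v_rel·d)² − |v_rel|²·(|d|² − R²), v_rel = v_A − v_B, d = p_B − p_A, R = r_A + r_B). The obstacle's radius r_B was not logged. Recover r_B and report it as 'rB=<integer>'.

m = -1459
d = (2, -7);  v_rel = (8, 11),  |v_rel|² = 185
v_rel×d = (8)·(-7) − (11)·(2) = -78
since m = R²·185 − (-78)²:  R² = (6084 + -1459) / 185 = 25
R = √25 = 5  ⇒  r_B = 5 − 2 = 3

rB=3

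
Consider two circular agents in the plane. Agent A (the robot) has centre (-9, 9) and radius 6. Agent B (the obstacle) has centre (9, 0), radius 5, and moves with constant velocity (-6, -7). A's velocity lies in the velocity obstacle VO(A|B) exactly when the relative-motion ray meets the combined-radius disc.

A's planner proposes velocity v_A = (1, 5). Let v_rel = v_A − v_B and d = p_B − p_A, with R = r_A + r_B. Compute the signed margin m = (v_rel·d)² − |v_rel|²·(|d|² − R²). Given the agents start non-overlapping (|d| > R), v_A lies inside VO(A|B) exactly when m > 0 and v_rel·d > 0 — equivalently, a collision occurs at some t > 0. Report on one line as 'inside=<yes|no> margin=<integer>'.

d = (18, -9),  |d|² = 405;  R = 6+5 = 11,  c = 405−11² = 284
v_rel = (7, 12),  |v_rel|² = 193;  v_rel·d = (7)·(18) + (12)·(-9) = 18
193·t² − 36·t + 284 = 0  ⇒  m = 18² − 193·284 = -54488
m = -54488 < 0,  v_rel·d = 18 > 0  ⇒  outside

inside=no margin=-54488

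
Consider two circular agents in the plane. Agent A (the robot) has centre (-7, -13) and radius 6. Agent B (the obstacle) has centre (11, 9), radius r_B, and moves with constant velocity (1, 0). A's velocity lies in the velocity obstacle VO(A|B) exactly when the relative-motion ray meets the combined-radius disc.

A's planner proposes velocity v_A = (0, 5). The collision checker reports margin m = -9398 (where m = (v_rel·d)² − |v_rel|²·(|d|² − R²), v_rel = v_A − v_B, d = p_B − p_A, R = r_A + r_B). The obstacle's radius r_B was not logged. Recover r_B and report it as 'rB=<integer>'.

m = -9398
d = (18, 22);  v_rel = (-1, 5),  |v_rel|² = 26
v_rel×d = (-1)·(22) − (5)·(18) = -112
since m = R²·26 − (-112)²:  R² = (12544 + -9398) / 26 = 121
R = √121 = 11  ⇒  r_B = 11 − 6 = 5

rB=5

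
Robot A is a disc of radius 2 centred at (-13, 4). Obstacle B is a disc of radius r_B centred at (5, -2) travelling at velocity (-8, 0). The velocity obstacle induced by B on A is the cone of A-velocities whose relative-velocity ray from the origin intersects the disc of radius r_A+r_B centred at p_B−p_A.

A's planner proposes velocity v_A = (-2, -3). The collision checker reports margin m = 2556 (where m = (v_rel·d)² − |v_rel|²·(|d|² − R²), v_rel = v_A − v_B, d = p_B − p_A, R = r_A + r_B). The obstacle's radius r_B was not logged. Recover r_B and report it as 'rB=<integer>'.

m = 2556
d = (18, -6);  v_rel = (6, -3),  |v_rel|² = 45
v_rel×d = (6)·(-6) − (-3)·(18) = 18
since m = R²·45 − 18²:  R² = (324 + 2556) / 45 = 64
R = √64 = 8  ⇒  r_B = 8 − 2 = 6

rB=6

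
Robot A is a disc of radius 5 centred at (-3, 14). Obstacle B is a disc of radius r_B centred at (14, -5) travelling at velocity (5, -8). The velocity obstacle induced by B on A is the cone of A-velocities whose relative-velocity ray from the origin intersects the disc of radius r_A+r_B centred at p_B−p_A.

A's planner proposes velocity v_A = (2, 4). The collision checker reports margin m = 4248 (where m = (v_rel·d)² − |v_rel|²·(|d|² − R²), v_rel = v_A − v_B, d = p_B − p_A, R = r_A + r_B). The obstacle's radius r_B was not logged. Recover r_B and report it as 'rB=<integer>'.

m = 4248
d = (17, -19);  v_rel = (-3, 12),  |v_rel|² = 153
v_rel×d = (-3)·(-19) − (12)·(17) = -147
since m = R²·153 − (-147)²:  R² = (21609 + 4248) / 153 = 169
R = √169 = 13  ⇒  r_B = 13 − 5 = 8

rB=8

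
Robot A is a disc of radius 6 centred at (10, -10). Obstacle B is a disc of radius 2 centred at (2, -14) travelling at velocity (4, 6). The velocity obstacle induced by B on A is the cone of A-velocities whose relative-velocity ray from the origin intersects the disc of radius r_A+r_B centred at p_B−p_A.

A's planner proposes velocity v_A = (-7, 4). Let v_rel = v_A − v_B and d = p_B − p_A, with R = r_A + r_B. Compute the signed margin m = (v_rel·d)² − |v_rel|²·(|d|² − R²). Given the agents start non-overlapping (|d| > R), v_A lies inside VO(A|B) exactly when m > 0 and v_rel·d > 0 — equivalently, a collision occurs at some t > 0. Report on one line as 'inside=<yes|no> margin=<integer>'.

d = (-8, -4),  |d|² = 80;  R = 6+2 = 8,  c = 80−8² = 16
v_rel = (-11, -2),  |v_rel|² = 125;  v_rel·d = (-11)·(-8) + (-2)·(-4) = 96
125·t² − 192·t + 16 = 0  ⇒  m = 96² − 125·16 = 7216
m = 7216 > 0,  v_rel·d = 96 > 0  ⇒  inside

inside=yes margin=7216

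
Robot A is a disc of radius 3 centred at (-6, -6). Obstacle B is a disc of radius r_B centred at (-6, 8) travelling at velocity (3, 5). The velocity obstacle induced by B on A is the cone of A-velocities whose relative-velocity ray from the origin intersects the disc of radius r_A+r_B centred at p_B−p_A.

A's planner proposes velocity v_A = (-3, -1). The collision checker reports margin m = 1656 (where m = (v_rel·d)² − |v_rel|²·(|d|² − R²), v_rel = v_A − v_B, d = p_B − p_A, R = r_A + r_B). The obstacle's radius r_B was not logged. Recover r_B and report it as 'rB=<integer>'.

m = 1656
d = (0, 14);  v_rel = (-6, -6),  |v_rel|² = 72
v_rel×d = (-6)·(14) − (-6)·(0) = -84
since m = R²·72 − (-84)²:  R² = (7056 + 1656) / 72 = 121
R = √121 = 11  ⇒  r_B = 11 − 3 = 8

rB=8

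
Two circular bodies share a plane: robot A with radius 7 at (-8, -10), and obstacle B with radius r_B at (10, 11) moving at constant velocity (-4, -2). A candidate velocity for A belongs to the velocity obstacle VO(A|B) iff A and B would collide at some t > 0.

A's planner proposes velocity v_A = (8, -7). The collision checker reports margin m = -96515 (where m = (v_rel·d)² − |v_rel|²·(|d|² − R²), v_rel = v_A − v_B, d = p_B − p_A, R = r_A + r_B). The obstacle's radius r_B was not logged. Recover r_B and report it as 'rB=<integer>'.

m = -96515
d = (18, 21);  v_rel = (12, -5),  |v_rel|² = 169
v_rel×d = (12)·(21) − (-5)·(18) = 342
since m = R²·169 − 342²:  R² = (116964 + -96515) / 169 = 121
R = √121 = 11  ⇒  r_B = 11 − 7 = 4

rB=4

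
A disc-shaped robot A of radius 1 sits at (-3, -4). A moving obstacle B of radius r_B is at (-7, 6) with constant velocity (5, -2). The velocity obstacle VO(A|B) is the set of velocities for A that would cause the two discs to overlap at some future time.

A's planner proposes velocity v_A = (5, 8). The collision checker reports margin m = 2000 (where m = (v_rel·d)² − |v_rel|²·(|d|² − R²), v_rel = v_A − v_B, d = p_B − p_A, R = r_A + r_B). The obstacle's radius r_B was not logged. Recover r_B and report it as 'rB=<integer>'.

m = 2000
d = (-4, 10);  v_rel = (0, 10),  |v_rel|² = 100
v_rel×d = (0)·(10) − (10)·(-4) = 40
since m = R²·100 − 40²:  R² = (1600 + 2000) / 100 = 36
R = √36 = 6  ⇒  r_B = 6 − 1 = 5

rB=5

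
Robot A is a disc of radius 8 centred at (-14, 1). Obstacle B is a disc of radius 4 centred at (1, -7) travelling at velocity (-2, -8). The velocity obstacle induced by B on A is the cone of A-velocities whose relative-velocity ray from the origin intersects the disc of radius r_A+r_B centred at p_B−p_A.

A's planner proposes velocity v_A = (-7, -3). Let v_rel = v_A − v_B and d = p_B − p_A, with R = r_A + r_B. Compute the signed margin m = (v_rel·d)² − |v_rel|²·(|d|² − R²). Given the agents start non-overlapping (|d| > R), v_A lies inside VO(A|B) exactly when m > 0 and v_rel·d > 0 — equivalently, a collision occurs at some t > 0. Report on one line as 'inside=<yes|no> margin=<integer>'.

d = (15, -8),  |d|² = 289;  R = 8+4 = 12,  c = 289−12² = 145
v_rel = (-5, 5),  |v_rel|² = 50;  v_rel·d = (-5)·(15) + (5)·(-8) = -115
50·t² + 230·t + 145 = 0  ⇒  m = (-115)² − 50·145 = 5975
m = 5975 > 0,  v_rel·d = -115 < 0  ⇒  outside

inside=no margin=5975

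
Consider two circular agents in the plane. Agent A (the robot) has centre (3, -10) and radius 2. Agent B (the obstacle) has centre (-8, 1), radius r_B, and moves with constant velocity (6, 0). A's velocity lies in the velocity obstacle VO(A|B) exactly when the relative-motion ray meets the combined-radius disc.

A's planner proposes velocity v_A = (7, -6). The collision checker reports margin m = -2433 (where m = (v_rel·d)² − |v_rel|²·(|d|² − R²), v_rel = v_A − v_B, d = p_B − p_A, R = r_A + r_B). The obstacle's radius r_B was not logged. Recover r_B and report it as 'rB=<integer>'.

m = -2433
d = (-11, 11);  v_rel = (1, -6),  |v_rel|² = 37
v_rel×d = (1)·(11) − (-6)·(-11) = -55
since m = R²·37 − (-55)²:  R² = (3025 + -2433) / 37 = 16
R = √16 = 4  ⇒  r_B = 4 − 2 = 2

rB=2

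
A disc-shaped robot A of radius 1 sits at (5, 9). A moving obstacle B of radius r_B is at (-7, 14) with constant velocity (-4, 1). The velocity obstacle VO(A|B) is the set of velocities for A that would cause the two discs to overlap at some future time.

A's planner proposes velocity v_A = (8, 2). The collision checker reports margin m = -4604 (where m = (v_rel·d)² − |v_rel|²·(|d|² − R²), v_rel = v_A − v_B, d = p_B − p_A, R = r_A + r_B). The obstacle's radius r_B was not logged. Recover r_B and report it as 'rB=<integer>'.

m = -4604
d = (-12, 5);  v_rel = (12, 1),  |v_rel|² = 145
v_rel×d = (12)·(5) − (1)·(-12) = 72
since m = R²·145 − 72²:  R² = (5184 + -4604) / 145 = 4
R = √4 = 2  ⇒  r_B = 2 − 1 = 1

rB=1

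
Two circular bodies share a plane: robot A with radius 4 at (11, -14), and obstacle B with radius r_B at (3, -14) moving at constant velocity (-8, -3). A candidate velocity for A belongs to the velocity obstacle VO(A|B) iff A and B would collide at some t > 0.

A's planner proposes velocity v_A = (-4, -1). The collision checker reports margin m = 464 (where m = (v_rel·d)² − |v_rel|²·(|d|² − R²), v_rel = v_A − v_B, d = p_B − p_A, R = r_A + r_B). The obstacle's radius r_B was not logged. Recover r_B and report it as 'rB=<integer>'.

m = 464
d = (-8, 0);  v_rel = (4, 2),  |v_rel|² = 20
v_rel×d = (4)·(0) − (2)·(-8) = 16
since m = R²·20 − 16²:  R² = (256 + 464) / 20 = 36
R = √36 = 6  ⇒  r_B = 6 − 4 = 2

rB=2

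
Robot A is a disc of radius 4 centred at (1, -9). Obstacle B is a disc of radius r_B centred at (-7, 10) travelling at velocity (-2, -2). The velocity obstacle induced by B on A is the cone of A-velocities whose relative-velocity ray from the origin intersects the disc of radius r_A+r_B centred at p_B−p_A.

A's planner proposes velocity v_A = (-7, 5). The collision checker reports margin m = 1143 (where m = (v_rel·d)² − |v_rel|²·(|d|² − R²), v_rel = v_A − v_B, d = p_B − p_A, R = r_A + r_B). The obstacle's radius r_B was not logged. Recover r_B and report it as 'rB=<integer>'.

m = 1143
d = (-8, 19);  v_rel = (-5, 7),  |v_rel|² = 74
v_rel×d = (-5)·(19) − (7)·(-8) = -39
since m = R²·74 − (-39)²:  R² = (1521 + 1143) / 74 = 36
R = √36 = 6  ⇒  r_B = 6 − 4 = 2

rB=2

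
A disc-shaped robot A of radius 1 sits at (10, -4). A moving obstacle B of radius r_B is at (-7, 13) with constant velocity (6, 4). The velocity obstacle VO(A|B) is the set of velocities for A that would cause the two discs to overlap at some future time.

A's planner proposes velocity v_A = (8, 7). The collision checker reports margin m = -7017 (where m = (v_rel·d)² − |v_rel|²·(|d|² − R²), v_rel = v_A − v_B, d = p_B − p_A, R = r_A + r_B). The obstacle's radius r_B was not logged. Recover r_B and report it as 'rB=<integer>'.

m = -7017
d = (-17, 17);  v_rel = (2, 3),  |v_rel|² = 13
v_rel×d = (2)·(17) − (3)·(-17) = 85
since m = R²·13 − 85²:  R² = (7225 + -7017) / 13 = 16
R = √16 = 4  ⇒  r_B = 4 − 1 = 3

rB=3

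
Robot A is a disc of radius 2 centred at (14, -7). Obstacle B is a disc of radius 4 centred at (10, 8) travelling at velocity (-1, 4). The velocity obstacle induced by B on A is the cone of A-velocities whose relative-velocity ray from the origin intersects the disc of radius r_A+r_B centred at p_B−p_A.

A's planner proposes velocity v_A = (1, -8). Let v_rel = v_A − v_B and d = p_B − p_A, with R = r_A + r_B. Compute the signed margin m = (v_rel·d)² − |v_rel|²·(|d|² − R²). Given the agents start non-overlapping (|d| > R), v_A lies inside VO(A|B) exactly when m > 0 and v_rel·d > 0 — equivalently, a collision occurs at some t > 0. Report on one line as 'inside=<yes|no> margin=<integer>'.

d = (-4, 15),  |d|² = 241;  R = 2+4 = 6,  c = 241−6² = 205
v_rel = (2, -12),  |v_rel|² = 148;  v_rel·d = (2)·(-4) + (-12)·(15) = -188
148·t² + 376·t + 205 = 0  ⇒  m = (-188)² − 148·205 = 5004
m = 5004 > 0,  v_rel·d = -188 < 0  ⇒  outside

inside=no margin=5004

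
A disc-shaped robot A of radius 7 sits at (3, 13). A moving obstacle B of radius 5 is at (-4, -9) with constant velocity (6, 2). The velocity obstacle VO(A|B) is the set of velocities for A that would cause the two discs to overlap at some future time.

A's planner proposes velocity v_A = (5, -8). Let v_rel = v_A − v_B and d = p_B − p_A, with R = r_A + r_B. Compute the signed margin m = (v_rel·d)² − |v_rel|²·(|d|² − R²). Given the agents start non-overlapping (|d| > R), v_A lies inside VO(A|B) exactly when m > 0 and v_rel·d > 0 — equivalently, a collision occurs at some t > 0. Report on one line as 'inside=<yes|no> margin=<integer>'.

d = (-7, -22),  |d|² = 533;  R = 7+5 = 12,  c = 533−12² = 389
v_rel = (-1, -10),  |v_rel|² = 101;  v_rel·d = (-1)·(-7) + (-10)·(-22) = 227
101·t² − 454·t + 389 = 0  ⇒  m = 227² − 101·389 = 12240
m = 12240 > 0,  v_rel·d = 227 > 0  ⇒  inside

inside=yes margin=12240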